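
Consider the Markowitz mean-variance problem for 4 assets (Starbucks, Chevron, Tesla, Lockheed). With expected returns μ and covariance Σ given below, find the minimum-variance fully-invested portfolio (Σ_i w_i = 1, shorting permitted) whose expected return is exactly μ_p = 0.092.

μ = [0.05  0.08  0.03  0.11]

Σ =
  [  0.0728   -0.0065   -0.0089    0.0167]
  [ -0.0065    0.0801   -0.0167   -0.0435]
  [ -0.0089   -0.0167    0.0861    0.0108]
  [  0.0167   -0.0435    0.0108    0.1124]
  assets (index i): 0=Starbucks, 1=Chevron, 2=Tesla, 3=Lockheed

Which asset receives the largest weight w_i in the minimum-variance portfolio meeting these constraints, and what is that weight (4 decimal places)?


Chevron (0.4911)

x=Σ⁻¹μ = [0.5696  2.0568  0.6015  1.6322]
y=Σ⁻¹𝟙 = [14.5291  25.1222  16.1185  14.9119]
a=μᵀx=0.390612  b=𝟙ᵀx=4.860094  c=𝟙ᵀy=70.681672  D=ac−b²=3.988614
λ₁=(c·0.092−b)/D = (70.681672·0.092−4.860094)/3.988614 = 0.411827
λ₂=(a−b·0.092)/D = (0.390612−4.860094·0.092)/3.988614 = -0.014169
w* = 0.411827·x + -0.014169·y:
  w_0 = 0.411827·0.5696 + -0.014169·14.5291 = 0.0287  (Starbucks)
  w_1 = 0.411827·2.0568 + -0.014169·25.1222 = 0.4911  (Chevron)
  w_2 = 0.411827·0.6015 + -0.014169·16.1185 = 0.0193  (Tesla)
  w_3 = 0.411827·1.6322 + -0.014169·14.9119 = 0.4609  (Lockheed)
Σw_i=1.0000  μᵀw=0.0920
σ²=wᵀΣw=λ₁·μ_p+λ₂ = 0.411827·0.092 + -0.014169 = 0.023719 ≈ 0.0237


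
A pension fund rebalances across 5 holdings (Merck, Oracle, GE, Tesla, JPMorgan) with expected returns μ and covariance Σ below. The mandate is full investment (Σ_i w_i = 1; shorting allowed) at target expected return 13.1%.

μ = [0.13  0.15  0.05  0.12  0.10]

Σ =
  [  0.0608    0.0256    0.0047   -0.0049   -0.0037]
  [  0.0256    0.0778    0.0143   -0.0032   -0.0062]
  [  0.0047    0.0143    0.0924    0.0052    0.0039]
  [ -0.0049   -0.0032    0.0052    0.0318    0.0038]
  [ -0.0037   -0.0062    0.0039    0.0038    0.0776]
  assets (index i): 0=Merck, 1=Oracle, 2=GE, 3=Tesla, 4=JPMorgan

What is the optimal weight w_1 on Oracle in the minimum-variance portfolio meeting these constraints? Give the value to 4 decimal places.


0.2230

x=Σ⁻¹μ = [1.8810  1.5973  -0.0868  4.0818  1.3105]
y=Σ⁻¹𝟙 = [15.5718  8.8854  6.3168  32.2202  12.4437]
a=μᵀx=1.100650  b=𝟙ᵀx=8.783782  c=𝟙ᵀy=75.437950  D=ac−b²=5.875959
λ₁=(c·0.131−b)/D = (75.437950·0.131−8.783782)/5.875959 = 0.186963
λ₂=(a−b·0.131)/D = (1.100650−8.783782·0.131)/5.875959 = -0.008514
w* = 0.186963·x + -0.008514·y:
  w_0 = 0.186963·1.8810 + -0.008514·15.5718 = 0.2191  (Merck)
  w_1 = 0.186963·1.5973 + -0.008514·8.8854 = 0.2230  (Oracle)
  w_2 = 0.186963·-0.0868 + -0.008514·6.3168 = -0.0700  (GE)
  w_3 = 0.186963·4.0818 + -0.008514·32.2202 = 0.4888  (Tesla)
  w_4 = 0.186963·1.3105 + -0.008514·12.4437 = 0.1391  (JPMorgan)
Σw_i=1.0000  μᵀw=0.1310
σ²=wᵀΣw=λ₁·μ_p+λ₂ = 0.186963·0.131 + -0.008514 = 0.015979 ≈ 0.0160


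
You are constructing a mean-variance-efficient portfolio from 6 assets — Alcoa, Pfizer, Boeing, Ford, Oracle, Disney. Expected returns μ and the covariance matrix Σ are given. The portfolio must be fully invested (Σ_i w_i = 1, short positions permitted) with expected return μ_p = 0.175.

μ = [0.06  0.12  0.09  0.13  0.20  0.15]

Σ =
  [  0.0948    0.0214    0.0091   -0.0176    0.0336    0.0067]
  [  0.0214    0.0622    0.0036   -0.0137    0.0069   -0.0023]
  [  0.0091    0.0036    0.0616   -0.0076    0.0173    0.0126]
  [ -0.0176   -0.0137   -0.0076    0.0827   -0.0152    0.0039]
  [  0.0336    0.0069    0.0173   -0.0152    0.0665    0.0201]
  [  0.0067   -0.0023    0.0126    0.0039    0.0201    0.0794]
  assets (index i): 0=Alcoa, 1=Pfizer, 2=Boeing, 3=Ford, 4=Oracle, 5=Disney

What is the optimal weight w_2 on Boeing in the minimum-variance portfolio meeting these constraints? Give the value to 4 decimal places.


x=Σ⁻¹μ = [-0.7206  2.3515  0.6218  2.4104  3.2187  0.9862]
y=Σ⁻¹𝟙 = [5.0970  16.8979  12.6247  18.5238  9.4366  7.3517]
a=μᵀx=1.399927  b=𝟙ᵀx=8.867954  c=𝟙ᵀy=69.931674  D=ac−b²=19.258655
λ₁=(c·0.175−b)/D = (69.931674·0.175−8.867954)/19.258655 = 0.174991
λ₂=(a−b·0.175)/D = (1.399927−8.867954·0.175)/19.258655 = -0.007891
w* = 0.174991·x + -0.007891·y:
  w_0 = 0.174991·-0.7206 + -0.007891·5.0970 = -0.1663  (Alcoa)
  w_1 = 0.174991·2.3515 + -0.007891·16.8979 = 0.2782  (Pfizer)
  w_2 = 0.174991·0.6218 + -0.007891·12.6247 = 0.0092  (Boeing)
  w_3 = 0.174991·2.4104 + -0.007891·18.5238 = 0.2756  (Ford)
  w_4 = 0.174991·3.2187 + -0.007891·9.4366 = 0.4888  (Oracle)
  w_5 = 0.174991·0.9862 + -0.007891·7.3517 = 0.1146  (Disney)
Σw_i=1.0000  μᵀw=0.1750
σ²=wᵀΣw=λ₁·μ_p+λ₂ = 0.174991·0.175 + -0.007891 = 0.022733 ≈ 0.0227

0.0092


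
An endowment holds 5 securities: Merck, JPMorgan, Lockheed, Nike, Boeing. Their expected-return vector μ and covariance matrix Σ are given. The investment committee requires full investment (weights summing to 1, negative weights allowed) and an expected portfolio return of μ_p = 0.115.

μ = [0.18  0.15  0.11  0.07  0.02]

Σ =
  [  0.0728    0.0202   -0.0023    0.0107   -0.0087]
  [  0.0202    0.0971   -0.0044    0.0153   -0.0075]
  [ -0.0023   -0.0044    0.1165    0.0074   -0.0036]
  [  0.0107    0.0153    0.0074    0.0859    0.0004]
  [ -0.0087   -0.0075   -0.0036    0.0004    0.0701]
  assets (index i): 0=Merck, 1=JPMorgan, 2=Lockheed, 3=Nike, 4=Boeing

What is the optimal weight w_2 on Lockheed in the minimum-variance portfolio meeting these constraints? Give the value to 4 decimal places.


u=Σ⁻¹μ = [2.2407  1.1451  1.0393  0.2389  0.7379]
v=Σ⁻¹𝟙 = [12.6668  8.1847  9.1812  7.7351  17.1404]
a=μᵀu=0.720898  b=𝟙ᵀu=5.401926  c=𝟙ᵀv=54.908224  D=ac−b²=10.402432
λ₁=(c·0.115−b)/D = (54.908224·0.115−5.401926)/10.402432 = 0.087722
λ₂=(a−b·0.115)/D = (0.720898−5.401926·0.115)/10.402432 = 0.009582
w* = 0.087722·u + 0.009582·v:
  w_0 = 0.087722·2.2407 + 0.009582·12.6668 = 0.3179  (Merck)
  w_1 = 0.087722·1.1451 + 0.009582·8.1847 = 0.1789  (JPMorgan)
  w_2 = 0.087722·1.0393 + 0.009582·9.1812 = 0.1791  (Lockheed)
  w_3 = 0.087722·0.2389 + 0.009582·7.7351 = 0.0951  (Nike)
  w_4 = 0.087722·0.7379 + 0.009582·17.1404 = 0.2290  (Boeing)
Σw_i=1.0000  μᵀw=0.1150
σ²=wᵀΣw=λ₁·μ_p+λ₂ = 0.087722·0.115 + 0.009582 = 0.019670 ≈ 0.0197

0.1791


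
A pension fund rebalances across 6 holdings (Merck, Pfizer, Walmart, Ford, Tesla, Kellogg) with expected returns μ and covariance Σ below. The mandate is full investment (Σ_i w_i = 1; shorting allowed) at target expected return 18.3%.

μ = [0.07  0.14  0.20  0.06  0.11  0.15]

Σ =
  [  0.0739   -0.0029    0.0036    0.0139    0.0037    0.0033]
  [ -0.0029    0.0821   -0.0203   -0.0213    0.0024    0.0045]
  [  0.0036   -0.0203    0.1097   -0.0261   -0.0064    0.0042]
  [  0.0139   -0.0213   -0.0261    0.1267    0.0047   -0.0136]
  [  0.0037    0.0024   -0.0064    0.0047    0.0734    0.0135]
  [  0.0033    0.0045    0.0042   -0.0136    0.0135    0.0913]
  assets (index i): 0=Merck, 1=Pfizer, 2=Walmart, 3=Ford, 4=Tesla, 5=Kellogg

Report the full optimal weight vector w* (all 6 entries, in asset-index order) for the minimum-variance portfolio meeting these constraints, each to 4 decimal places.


g=Σ⁻¹μ = [0.5086  2.6674  2.6822  1.5232  1.2628  1.4099]
h=Σ⁻¹𝟙 = [9.9121  19.2459  15.9632  13.9105  11.2828  9.3155]
a=μᵀg=1.387245  b=𝟙ᵀg=10.053974  c=𝟙ᵀh=79.630001  D=ac−b²=9.383971
λ₁=(c·0.183−b)/D = (79.630001·0.183−10.053974)/9.383971 = 0.481493
λ₂=(a−b·0.183)/D = (1.387245−10.053974·0.183)/9.383971 = -0.048235
w* = 0.481493·g + -0.048235·h:
  w_0 = 0.481493·0.5086 + -0.048235·9.9121 = -0.2332  (Merck)
  w_1 = 0.481493·2.6674 + -0.048235·19.2459 = 0.3560  (Pfizer)
  w_2 = 0.481493·2.6822 + -0.048235·15.9632 = 0.5215  (Walmart)
  w_3 = 0.481493·1.5232 + -0.048235·13.9105 = 0.0624  (Ford)
  w_4 = 0.481493·1.2628 + -0.048235·11.2828 = 0.0638  (Tesla)
  w_5 = 0.481493·1.4099 + -0.048235·9.3155 = 0.2295  (Kellogg)
Σw_i=1.0000  μᵀw=0.1830
σ²=wᵀΣw=λ₁·μ_p+λ₂ = 0.481493·0.183 + -0.048235 = 0.039879 ≈ 0.0399

-0.2332  0.3560  0.5215  0.0624  0.0638  0.2295


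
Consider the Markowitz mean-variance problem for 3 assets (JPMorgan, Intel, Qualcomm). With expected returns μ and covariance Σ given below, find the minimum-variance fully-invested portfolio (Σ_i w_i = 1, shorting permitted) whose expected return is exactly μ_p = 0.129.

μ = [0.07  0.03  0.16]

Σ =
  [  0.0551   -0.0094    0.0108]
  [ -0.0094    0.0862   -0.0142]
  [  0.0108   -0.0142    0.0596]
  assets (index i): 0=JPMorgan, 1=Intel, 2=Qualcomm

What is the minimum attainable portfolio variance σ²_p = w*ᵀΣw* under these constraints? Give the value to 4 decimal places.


g=Σ⁻¹μ = [0.8867  0.8956  2.7373]
h=Σ⁻¹𝟙 = [17.5135  16.3954  17.5112]
a=μᵀg=0.526902  b=𝟙ᵀg=4.519607  c=𝟙ᵀh=51.420198  D=ac−b²=6.666563
λ₁=(c·0.129−b)/D = (51.420198·0.129−4.519607)/6.666563 = 0.317045
λ₂=(a−b·0.129)/D = (0.526902−4.519607·0.129)/6.666563 = -0.008419
w* = 0.317045·g + -0.008419·h:
  w_0 = 0.317045·0.8867 + -0.008419·17.5135 = 0.1337  (JPMorgan)
  w_1 = 0.317045·0.8956 + -0.008419·16.3954 = 0.1459  (Intel)
  w_2 = 0.317045·2.7373 + -0.008419·17.5112 = 0.7204  (Qualcomm)
Σw_i=1.0000  μᵀw=0.1290
σ²=wᵀΣw=λ₁·μ_p+λ₂ = 0.317045·0.129 + -0.008419 = 0.032480 ≈ 0.0325

0.0325


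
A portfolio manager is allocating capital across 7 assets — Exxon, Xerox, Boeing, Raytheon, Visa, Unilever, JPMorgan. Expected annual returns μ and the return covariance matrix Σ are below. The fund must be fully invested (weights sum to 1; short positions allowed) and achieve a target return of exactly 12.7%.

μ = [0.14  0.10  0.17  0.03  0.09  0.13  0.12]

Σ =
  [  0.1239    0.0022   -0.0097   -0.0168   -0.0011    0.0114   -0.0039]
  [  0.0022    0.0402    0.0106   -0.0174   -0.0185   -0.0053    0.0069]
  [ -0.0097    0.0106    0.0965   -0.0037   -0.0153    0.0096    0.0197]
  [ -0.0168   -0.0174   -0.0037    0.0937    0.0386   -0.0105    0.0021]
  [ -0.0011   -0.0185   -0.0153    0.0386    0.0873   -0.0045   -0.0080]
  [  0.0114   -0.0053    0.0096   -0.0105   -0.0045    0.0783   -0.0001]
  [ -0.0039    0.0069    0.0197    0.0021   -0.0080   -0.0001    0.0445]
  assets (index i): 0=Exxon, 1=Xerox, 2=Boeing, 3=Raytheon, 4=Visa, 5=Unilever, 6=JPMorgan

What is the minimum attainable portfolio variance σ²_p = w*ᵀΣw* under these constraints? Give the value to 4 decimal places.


p=Σ⁻¹μ = [1.1648  3.0778  1.2753  0.4767  1.9915  1.7237  2.0963]
q=Σ⁻¹𝟙 = [8.9418  35.5587  5.2647  13.7260  16.4096  16.0374  17.7497]
a=μᵀp=1.356834  b=𝟙ᵀp=11.806174  c=𝟙ᵀq=113.687802  D=ac−b²=14.869720
λ₁=(c·0.127−b)/D = (113.687802·0.127−11.806174)/14.869720 = 0.177016
λ₂=(a−b·0.127)/D = (1.356834−11.806174·0.127)/14.869720 = -0.009587
w* = 0.177016·p + -0.009587·q:
  w_0 = 0.177016·1.1648 + -0.009587·8.9418 = 0.1205  (Exxon)
  w_1 = 0.177016·3.0778 + -0.009587·35.5587 = 0.2039  (Xerox)
  w_2 = 0.177016·1.2753 + -0.009587·5.2647 = 0.1753  (Boeing)
  w_3 = 0.177016·0.4767 + -0.009587·13.7260 = -0.0472  (Raytheon)
  w_4 = 0.177016·1.9915 + -0.009587·16.4096 = 0.1952  (Visa)
  w_5 = 0.177016·1.7237 + -0.009587·16.0374 = 0.1514  (Unilever)
  w_6 = 0.177016·2.0963 + -0.009587·17.7497 = 0.2009  (JPMorgan)
Σw_i=1.0000  μᵀw=0.1270
σ²=wᵀΣw=λ₁·μ_p+λ₂ = 0.177016·0.127 + -0.009587 = 0.012894 ≈ 0.0129

0.0129


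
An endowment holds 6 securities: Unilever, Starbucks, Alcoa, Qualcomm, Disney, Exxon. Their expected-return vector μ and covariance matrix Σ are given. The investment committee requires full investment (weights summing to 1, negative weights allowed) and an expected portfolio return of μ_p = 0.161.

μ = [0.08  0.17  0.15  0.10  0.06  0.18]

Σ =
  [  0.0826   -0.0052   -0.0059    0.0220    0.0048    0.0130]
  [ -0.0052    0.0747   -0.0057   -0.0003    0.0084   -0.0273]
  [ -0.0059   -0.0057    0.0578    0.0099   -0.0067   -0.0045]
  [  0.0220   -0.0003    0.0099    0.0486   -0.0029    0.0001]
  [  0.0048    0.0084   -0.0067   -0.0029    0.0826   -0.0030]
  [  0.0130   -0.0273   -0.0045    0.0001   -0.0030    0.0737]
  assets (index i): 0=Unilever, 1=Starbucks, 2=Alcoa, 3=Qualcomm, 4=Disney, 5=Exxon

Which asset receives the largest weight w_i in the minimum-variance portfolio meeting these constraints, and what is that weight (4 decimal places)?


Exxon (0.3352)

u=Σ⁻¹μ = [0.4263  3.9538  3.2139  1.2709  0.7522  4.0568]
v=Σ⁻¹𝟙 = [7.0602  22.3110  21.0175  13.9324  12.4334  22.3581]
a=μᵀu=2.090800  b=𝟙ᵀu=13.674006  c=𝟙ᵀv=99.112536  D=ac−b²=20.246028
λ₁=(c·0.161−b)/D = (99.112536·0.161−13.674006)/20.246028 = 0.112768
λ₂=(a−b·0.161)/D = (2.090800−13.674006·0.161)/20.246028 = -0.005468
w* = 0.112768·u + -0.005468·v:
  w_0 = 0.112768·0.4263 + -0.005468·7.0602 = 0.0095  (Unilever)
  w_1 = 0.112768·3.9538 + -0.005468·22.3110 = 0.3239  (Starbucks)
  w_2 = 0.112768·3.2139 + -0.005468·21.0175 = 0.2475  (Alcoa)
  w_3 = 0.112768·1.2709 + -0.005468·13.9324 = 0.0671  (Qualcomm)
  w_4 = 0.112768·0.7522 + -0.005468·12.4334 = 0.0168  (Disney)
  w_5 = 0.112768·4.0568 + -0.005468·22.3581 = 0.3352  (Exxon)
Σw_i=1.0000  μᵀw=0.1610
σ²=wᵀΣw=λ₁·μ_p+λ₂ = 0.112768·0.161 + -0.005468 = 0.012687 ≈ 0.0127


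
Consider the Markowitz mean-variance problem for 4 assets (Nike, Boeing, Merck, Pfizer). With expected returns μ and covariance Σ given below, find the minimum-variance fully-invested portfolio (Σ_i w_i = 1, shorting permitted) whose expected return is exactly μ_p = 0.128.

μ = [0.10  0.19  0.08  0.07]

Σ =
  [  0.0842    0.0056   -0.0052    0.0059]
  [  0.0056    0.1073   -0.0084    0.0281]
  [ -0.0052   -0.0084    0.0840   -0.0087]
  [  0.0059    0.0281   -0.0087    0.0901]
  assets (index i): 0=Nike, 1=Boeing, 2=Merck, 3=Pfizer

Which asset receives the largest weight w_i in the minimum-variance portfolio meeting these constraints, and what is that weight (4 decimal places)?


Boeing (0.3953)

g=Σ⁻¹μ = [1.1283  1.7343  1.2247  0.2804]
h=Σ⁻¹𝟙 = [11.6114  7.3678  14.3365  9.4249]
a=μᵀg=0.559949  b=𝟙ᵀg=4.367685  c=𝟙ᵀh=42.740632  D=ac−b²=4.855895
λ₁=(c·0.128−b)/D = (42.740632·0.128−4.367685)/4.855895 = 0.227170
λ₂=(a−b·0.128)/D = (0.559949−4.367685·0.128)/4.855895 = 0.000182
w* = 0.227170·g + 0.000182·h:
  w_0 = 0.227170·1.1283 + 0.000182·11.6114 = 0.2584  (Nike)
  w_1 = 0.227170·1.7343 + 0.000182·7.3678 = 0.3953  (Boeing)
  w_2 = 0.227170·1.2247 + 0.000182·14.3365 = 0.2808  (Merck)
  w_3 = 0.227170·0.2804 + 0.000182·9.4249 = 0.0654  (Pfizer)
Σw_i=1.0000  μᵀw=0.1280
σ²=wᵀΣw=λ₁·μ_p+λ₂ = 0.227170·0.128 + 0.000182 = 0.029260 ≈ 0.0293


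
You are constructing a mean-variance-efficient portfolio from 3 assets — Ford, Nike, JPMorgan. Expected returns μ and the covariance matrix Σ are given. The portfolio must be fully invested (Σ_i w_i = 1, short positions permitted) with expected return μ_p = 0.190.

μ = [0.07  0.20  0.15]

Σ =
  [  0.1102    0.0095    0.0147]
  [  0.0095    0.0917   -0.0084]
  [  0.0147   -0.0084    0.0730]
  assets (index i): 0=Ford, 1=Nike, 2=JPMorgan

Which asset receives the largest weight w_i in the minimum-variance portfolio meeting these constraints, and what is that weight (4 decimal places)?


g=Σ⁻¹μ = [0.1228  2.3793  2.3039]
h=Σ⁻¹𝟙 = [6.2450  11.5192  13.7666]
a=μᵀg=0.830042  b=𝟙ᵀg=4.805978  c=𝟙ᵀh=31.530785  D=ac−b²=3.074458
λ₁=(c·0.190−b)/D = (31.530785·0.190−4.805978)/3.074458 = 0.385392
λ₂=(a−b·0.190)/D = (0.830042−4.805978·0.190)/3.074458 = -0.027027
w* = 0.385392·g + -0.027027·h:
  w_0 = 0.385392·0.1228 + -0.027027·6.2450 = -0.1215  (Ford)
  w_1 = 0.385392·2.3793 + -0.027027·11.5192 = 0.6057  (Nike)
  w_2 = 0.385392·2.3039 + -0.027027·13.7666 = 0.5158  (JPMorgan)
Σw_i=1.0000  μᵀw=0.1900
σ²=wᵀΣw=λ₁·μ_p+λ₂ = 0.385392·0.190 + -0.027027 = 0.046197 ≈ 0.0462

Nike (0.6057)


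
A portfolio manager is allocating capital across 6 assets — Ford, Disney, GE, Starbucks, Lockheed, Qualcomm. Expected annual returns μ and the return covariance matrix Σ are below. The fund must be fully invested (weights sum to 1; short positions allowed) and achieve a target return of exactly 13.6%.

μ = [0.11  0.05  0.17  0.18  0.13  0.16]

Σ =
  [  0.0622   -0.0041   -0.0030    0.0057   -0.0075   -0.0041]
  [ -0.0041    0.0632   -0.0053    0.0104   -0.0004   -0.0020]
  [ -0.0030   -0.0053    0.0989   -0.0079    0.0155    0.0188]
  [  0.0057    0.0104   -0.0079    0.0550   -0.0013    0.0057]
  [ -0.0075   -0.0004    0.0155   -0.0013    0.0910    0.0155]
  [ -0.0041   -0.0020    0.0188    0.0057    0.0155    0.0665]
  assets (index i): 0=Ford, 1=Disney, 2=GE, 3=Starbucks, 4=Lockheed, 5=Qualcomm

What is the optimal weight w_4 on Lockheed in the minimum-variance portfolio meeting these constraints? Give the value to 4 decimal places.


g=Σ⁻¹μ = [1.8388  0.5963  1.5811  3.0591  1.0890  1.5743]
h=Σ⁻¹𝟙 = [18.1438  15.9045  9.1061  13.7148  9.3768  10.6991]
a=μᵀg=1.444959  b=𝟙ᵀg=9.738586  c=𝟙ᵀh=76.945132  D=ac−b²=16.342516
λ₁=(c·0.136−b)/D = (76.945132·0.136−9.738586)/16.342516 = 0.044421
λ₂=(a−b·0.136)/D = (1.444959−9.738586·0.136)/16.342516 = 0.007374
w* = 0.044421·g + 0.007374·h:
  w_0 = 0.044421·1.8388 + 0.007374·18.1438 = 0.2155  (Ford)
  w_1 = 0.044421·0.5963 + 0.007374·15.9045 = 0.1438  (Disney)
  w_2 = 0.044421·1.5811 + 0.007374·9.1061 = 0.1374  (GE)
  w_3 = 0.044421·3.0591 + 0.007374·13.7148 = 0.2370  (Starbucks)
  w_4 = 0.044421·1.0890 + 0.007374·9.3768 = 0.1175  (Lockheed)
  w_5 = 0.044421·1.5743 + 0.007374·10.6991 = 0.1488  (Qualcomm)
Σw_i=1.0000  μᵀw=0.1360
σ²=wᵀΣw=λ₁·μ_p+λ₂ = 0.044421·0.136 + 0.007374 = 0.013415 ≈ 0.0134

0.1175


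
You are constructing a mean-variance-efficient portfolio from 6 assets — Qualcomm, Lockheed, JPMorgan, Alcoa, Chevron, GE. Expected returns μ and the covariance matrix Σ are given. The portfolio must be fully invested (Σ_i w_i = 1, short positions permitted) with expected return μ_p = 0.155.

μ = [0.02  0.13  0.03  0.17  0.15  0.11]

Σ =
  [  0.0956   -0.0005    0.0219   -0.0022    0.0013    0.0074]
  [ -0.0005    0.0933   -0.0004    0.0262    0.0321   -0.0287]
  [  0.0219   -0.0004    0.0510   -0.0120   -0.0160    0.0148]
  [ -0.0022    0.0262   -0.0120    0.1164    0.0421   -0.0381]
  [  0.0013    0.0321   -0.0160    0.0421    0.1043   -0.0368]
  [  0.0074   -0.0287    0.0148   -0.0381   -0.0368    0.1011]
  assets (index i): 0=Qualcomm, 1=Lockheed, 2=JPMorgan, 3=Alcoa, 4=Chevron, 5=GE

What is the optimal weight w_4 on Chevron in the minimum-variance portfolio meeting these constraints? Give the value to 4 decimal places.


g=Σ⁻¹μ = [-0.1291  1.2237  0.7546  1.5451  1.4130  2.4310]
h=Σ⁻¹𝟙 = [5.0021  9.4050  18.4503  10.0001  11.5930  17.4824]
a=μᵀg=0.921149  b=𝟙ᵀg=7.238231  c=𝟙ᵀh=71.932900  D=ac−b²=13.868926
λ₁=(c·0.155−b)/D = (71.932900·0.155−7.238231)/13.868926 = 0.282024
λ₂=(a−b·0.155)/D = (0.921149−7.238231·0.155)/13.868926 = -0.014477
w* = 0.282024·g + -0.014477·h:
  w_0 = 0.282024·-0.1291 + -0.014477·5.0021 = -0.1088  (Qualcomm)
  w_1 = 0.282024·1.2237 + -0.014477·9.4050 = 0.2090  (Lockheed)
  w_2 = 0.282024·0.7546 + -0.014477·18.4503 = -0.0543  (JPMorgan)
  w_3 = 0.282024·1.5451 + -0.014477·10.0001 = 0.2910  (Alcoa)
  w_4 = 0.282024·1.4130 + -0.014477·11.5930 = 0.2307  (Chevron)
  w_5 = 0.282024·2.4310 + -0.014477·17.4824 = 0.4325  (GE)
Σw_i=1.0000  μᵀw=0.1550
σ²=wᵀΣw=λ₁·μ_p+λ₂ = 0.282024·0.155 + -0.014477 = 0.029237 ≈ 0.0292

0.2307


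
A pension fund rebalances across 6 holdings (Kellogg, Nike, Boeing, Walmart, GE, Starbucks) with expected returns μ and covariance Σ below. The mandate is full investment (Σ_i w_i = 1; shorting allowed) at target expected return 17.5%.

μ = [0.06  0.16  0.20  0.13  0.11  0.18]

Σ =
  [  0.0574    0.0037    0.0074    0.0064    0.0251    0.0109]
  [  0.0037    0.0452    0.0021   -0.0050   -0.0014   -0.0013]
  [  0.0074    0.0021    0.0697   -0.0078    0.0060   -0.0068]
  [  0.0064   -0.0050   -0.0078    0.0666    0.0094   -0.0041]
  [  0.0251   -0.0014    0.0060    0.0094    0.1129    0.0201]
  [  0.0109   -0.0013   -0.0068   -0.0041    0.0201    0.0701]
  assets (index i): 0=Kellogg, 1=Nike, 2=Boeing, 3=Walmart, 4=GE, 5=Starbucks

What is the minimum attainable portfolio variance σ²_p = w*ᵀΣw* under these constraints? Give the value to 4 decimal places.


0.0137

u=Σ⁻¹μ = [-0.6503  3.8488  3.4409  2.8781  0.1759  3.1919]
v=Σ⁻¹𝟙 = [7.8415  23.2955  16.2070  18.5462  2.2392  15.4929]
a=μᵀu=2.233008  b=𝟙ᵀu=12.885223  c=𝟙ᵀv=83.622389  D=ac−b²=20.700465
λ₁=(c·0.175−b)/D = (83.622389·0.175−12.885223)/20.700465 = 0.084476
λ₂=(a−b·0.175)/D = (2.233008−12.885223·0.175)/20.700465 = -0.001058
w* = 0.084476·u + -0.001058·v:
  w_0 = 0.084476·-0.6503 + -0.001058·7.8415 = -0.0632  (Kellogg)
  w_1 = 0.084476·3.8488 + -0.001058·23.2955 = 0.3005  (Nike)
  w_2 = 0.084476·3.4409 + -0.001058·16.2070 = 0.2735  (Boeing)
  w_3 = 0.084476·2.8781 + -0.001058·18.5462 = 0.2235  (Walmart)
  w_4 = 0.084476·0.1759 + -0.001058·2.2392 = 0.0125  (GE)
  w_5 = 0.084476·3.1919 + -0.001058·15.4929 = 0.2532  (Starbucks)
Σw_i=1.0000  μᵀw=0.1750
σ²=wᵀΣw=λ₁·μ_p+λ₂ = 0.084476·0.175 + -0.001058 = 0.013725 ≈ 0.0137


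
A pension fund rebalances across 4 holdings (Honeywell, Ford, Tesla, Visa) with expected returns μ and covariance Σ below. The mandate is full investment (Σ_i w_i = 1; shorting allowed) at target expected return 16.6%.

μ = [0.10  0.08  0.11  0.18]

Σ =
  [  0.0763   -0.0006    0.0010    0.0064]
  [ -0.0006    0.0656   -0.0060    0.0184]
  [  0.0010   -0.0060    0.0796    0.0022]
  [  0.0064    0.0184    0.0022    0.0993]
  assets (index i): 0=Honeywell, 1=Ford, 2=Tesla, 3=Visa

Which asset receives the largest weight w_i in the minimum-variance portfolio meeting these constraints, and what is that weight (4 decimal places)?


Visa (0.7533)

u=Σ⁻¹μ = [1.1709  0.9274  1.3947  1.5345]
v=Σ⁻¹𝟙 = [12.5262  14.8355  13.3518  6.2184]
a=μᵀu=0.620905  b=𝟙ᵀu=5.027474  c=𝟙ᵀv=46.931950  D=ac−b²=3.864798
λ₁=(c·0.166−b)/D = (46.931950·0.166−5.027474)/3.864798 = 0.714974
λ₂=(a−b·0.166)/D = (0.620905−5.027474·0.166)/3.864798 = -0.055282
w* = 0.714974·u + -0.055282·v:
  w_0 = 0.714974·1.1709 + -0.055282·12.5262 = 0.1447  (Honeywell)
  w_1 = 0.714974·0.9274 + -0.055282·14.8355 = -0.1571  (Ford)
  w_2 = 0.714974·1.3947 + -0.055282·13.3518 = 0.2590  (Tesla)
  w_3 = 0.714974·1.5345 + -0.055282·6.2184 = 0.7533  (Visa)
Σw_i=1.0000  μᵀw=0.1660
σ²=wᵀΣw=λ₁·μ_p+λ₂ = 0.714974·0.166 + -0.055282 = 0.063403 ≈ 0.0634


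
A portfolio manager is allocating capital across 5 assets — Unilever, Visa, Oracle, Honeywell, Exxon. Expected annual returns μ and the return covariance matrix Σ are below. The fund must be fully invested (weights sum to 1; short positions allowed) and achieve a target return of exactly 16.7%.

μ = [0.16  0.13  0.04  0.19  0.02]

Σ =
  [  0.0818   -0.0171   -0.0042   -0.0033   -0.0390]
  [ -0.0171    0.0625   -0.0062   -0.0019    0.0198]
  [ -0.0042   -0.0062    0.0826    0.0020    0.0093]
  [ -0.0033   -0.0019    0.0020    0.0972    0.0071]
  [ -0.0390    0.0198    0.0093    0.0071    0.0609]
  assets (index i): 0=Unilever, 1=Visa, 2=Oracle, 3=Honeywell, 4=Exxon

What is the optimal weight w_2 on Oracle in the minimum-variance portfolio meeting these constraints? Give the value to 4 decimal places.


p=Σ⁻¹μ = [3.1873  2.7162  0.6720  2.0183  1.1485]
q=Σ⁻¹𝟙 = [29.6238  16.9923  11.6210  9.4150  26.9944]
a=μᵀp=1.296411  b=𝟙ᵀp=9.742389  c=𝟙ᵀq=94.646515  D=ac−b²=27.786621
λ₁=(c·0.167−b)/D = (94.646515·0.167−9.742389)/27.786621 = 0.218219
λ₂=(a−b·0.167)/D = (1.296411−9.742389·0.167)/27.786621 = -0.011897
w* = 0.218219·p + -0.011897·q:
  w_0 = 0.218219·3.1873 + -0.011897·29.6238 = 0.3431  (Unilever)
  w_1 = 0.218219·2.7162 + -0.011897·16.9923 = 0.3906  (Visa)
  w_2 = 0.218219·0.6720 + -0.011897·11.6210 = 0.0084  (Oracle)
  w_3 = 0.218219·2.0183 + -0.011897·9.4150 = 0.3284  (Honeywell)
  w_4 = 0.218219·1.1485 + -0.011897·26.9944 = -0.0705  (Exxon)
Σw_i=1.0000  μᵀw=0.1670
σ²=wᵀΣw=λ₁·μ_p+λ₂ = 0.218219·0.167 + -0.011897 = 0.024546 ≈ 0.0245

0.0084


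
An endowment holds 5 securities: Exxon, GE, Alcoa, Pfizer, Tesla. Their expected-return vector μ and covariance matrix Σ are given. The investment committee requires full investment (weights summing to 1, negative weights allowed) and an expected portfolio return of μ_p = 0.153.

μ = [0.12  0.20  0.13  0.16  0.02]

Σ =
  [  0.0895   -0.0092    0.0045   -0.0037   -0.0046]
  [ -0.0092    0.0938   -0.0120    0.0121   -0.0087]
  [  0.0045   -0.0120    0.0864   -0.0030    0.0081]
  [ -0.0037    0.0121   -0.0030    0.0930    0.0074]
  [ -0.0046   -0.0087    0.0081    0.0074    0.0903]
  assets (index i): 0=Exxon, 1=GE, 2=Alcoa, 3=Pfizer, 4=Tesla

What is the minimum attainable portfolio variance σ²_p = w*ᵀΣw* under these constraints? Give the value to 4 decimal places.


0.0206

x=Σ⁻¹μ = [1.5671  2.3403  1.7779  1.5163  0.2431]
y=Σ⁻¹𝟙 = [12.8885  13.3368  12.0188  9.0269  11.1979]
a=μᵀx=1.134713  b=𝟙ᵀx=7.444697  c=𝟙ᵀy=58.468928  D=ac−b²=10.921953
λ₁=(c·0.153−b)/D = (58.468928·0.153−7.444697)/10.921953 = 0.137434
λ₂=(a−b·0.153)/D = (1.134713−7.444697·0.153)/10.921953 = -0.000396
w* = 0.137434·x + -0.000396·y:
  w_0 = 0.137434·1.5671 + -0.000396·12.8885 = 0.2103  (Exxon)
  w_1 = 0.137434·2.3403 + -0.000396·13.3368 = 0.3164  (GE)
  w_2 = 0.137434·1.7779 + -0.000396·12.0188 = 0.2396  (Alcoa)
  w_3 = 0.137434·1.5163 + -0.000396·9.0269 = 0.2048  (Pfizer)
  w_4 = 0.137434·0.2431 + -0.000396·11.1979 = 0.0290  (Tesla)
Σw_i=1.0000  μᵀw=0.1530
σ²=wᵀΣw=λ₁·μ_p+λ₂ = 0.137434·0.153 + -0.000396 = 0.020631 ≈ 0.0206


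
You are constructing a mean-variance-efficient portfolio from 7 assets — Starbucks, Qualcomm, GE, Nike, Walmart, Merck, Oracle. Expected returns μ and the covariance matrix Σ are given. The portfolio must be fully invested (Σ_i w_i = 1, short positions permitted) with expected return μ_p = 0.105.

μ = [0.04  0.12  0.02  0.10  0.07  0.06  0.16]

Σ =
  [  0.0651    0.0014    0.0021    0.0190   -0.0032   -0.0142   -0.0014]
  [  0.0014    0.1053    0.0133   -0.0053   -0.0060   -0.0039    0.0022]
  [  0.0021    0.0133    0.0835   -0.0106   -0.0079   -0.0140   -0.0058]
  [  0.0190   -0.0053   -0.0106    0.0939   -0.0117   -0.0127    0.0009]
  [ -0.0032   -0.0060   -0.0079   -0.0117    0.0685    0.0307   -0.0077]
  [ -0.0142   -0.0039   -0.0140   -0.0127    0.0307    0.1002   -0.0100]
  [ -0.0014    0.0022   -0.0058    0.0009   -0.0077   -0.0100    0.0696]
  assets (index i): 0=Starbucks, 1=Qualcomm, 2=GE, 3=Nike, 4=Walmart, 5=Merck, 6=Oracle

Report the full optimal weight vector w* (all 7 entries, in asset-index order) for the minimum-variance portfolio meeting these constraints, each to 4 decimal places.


0.0465  0.1446  0.0692  0.1651  0.1643  0.0925  0.3177

u=Σ⁻¹μ = [0.4687  1.1738  0.6602  1.3681  1.3832  0.8101  2.5779]
v=Σ⁻¹𝟙 = [14.7514  8.8693  17.1056  13.7883  16.5599  13.4149  19.3908]
a=μᵀu=0.867507  b=𝟙ᵀu=8.441924  c=𝟙ᵀv=103.880039  D=ac−b²=18.850617
λ₁=(c·0.105−b)/D = (103.880039·0.105−8.441924)/18.850617 = 0.130790
λ₂=(a−b·0.105)/D = (0.867507−8.441924·0.105)/18.850617 = -0.001002
w* = 0.130790·u + -0.001002·v:
  w_0 = 0.130790·0.4687 + -0.001002·14.7514 = 0.0465  (Starbucks)
  w_1 = 0.130790·1.1738 + -0.001002·8.8693 = 0.1446  (Qualcomm)
  w_2 = 0.130790·0.6602 + -0.001002·17.1056 = 0.0692  (GE)
  w_3 = 0.130790·1.3681 + -0.001002·13.7883 = 0.1651  (Nike)
  w_4 = 0.130790·1.3832 + -0.001002·16.5599 = 0.1643  (Walmart)
  w_5 = 0.130790·0.8101 + -0.001002·13.4149 = 0.0925  (Merck)
  w_6 = 0.130790·2.5779 + -0.001002·19.3908 = 0.3177  (Oracle)
Σw_i=1.0000  μᵀw=0.1050
σ²=wᵀΣw=λ₁·μ_p+λ₂ = 0.130790·0.105 + -0.001002 = 0.012731 ≈ 0.0127


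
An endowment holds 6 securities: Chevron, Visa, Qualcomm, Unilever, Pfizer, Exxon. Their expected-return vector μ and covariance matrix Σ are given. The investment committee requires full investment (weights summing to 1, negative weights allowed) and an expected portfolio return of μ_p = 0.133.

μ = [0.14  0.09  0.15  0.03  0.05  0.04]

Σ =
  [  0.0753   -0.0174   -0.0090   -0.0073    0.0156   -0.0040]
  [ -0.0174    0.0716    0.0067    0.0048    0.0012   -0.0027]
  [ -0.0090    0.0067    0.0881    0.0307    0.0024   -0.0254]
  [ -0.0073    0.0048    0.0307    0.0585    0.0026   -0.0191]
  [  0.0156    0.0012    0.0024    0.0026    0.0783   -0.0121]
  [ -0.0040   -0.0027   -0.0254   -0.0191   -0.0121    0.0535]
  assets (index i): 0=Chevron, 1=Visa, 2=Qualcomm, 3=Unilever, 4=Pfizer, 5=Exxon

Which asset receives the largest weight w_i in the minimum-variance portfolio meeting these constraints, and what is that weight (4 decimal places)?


Qualcomm (0.3869)

p=Σ⁻¹μ = [2.6146  1.7347  2.4447  0.1587  0.3712  2.3320]
q=Σ⁻¹𝟙 = [20.6328  17.3042  15.3035  22.4935  13.2688  39.4045]
a=μᵀp=1.005477  b=𝟙ᵀp=9.655912  c=𝟙ᵀq=128.407188  D=ac−b²=35.873791
λ₁=(c·0.133−b)/D = (128.407188·0.133−9.655912)/35.873791 = 0.206899
λ₂=(a−b·0.133)/D = (1.005477−9.655912·0.133)/35.873791 = -0.007771
w* = 0.206899·p + -0.007771·q:
  w_0 = 0.206899·2.6146 + -0.007771·20.6328 = 0.3806  (Chevron)
  w_1 = 0.206899·1.7347 + -0.007771·17.3042 = 0.2244  (Visa)
  w_2 = 0.206899·2.4447 + -0.007771·15.3035 = 0.3869  (Qualcomm)
  w_3 = 0.206899·0.1587 + -0.007771·22.4935 = -0.1420  (Unilever)
  w_4 = 0.206899·0.3712 + -0.007771·13.2688 = -0.0263  (Pfizer)
  w_5 = 0.206899·2.3320 + -0.007771·39.4045 = 0.1763  (Exxon)
Σw_i=1.0000  μᵀw=0.1330
σ²=wᵀΣw=λ₁·μ_p+λ₂ = 0.206899·0.133 + -0.007771 = 0.019747 ≈ 0.0197


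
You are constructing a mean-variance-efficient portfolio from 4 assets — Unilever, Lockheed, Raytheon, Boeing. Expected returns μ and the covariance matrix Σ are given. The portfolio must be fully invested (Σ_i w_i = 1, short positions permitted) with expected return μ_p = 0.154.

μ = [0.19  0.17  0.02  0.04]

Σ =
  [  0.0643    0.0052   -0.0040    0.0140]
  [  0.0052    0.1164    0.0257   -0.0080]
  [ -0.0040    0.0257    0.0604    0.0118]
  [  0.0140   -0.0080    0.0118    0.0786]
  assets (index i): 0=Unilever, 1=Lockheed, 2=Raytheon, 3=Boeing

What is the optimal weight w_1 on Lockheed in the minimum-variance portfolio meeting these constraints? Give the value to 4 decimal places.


0.2579

u=Σ⁻¹μ = [2.8026  1.3680  -0.0973  0.1636]
v=Σ⁻¹𝟙 = [14.0166  5.6152  13.3782  8.7891]
a=μᵀu=0.769651  b=𝟙ᵀu=4.236860  c=𝟙ᵀv=41.799114  D=ac−b²=14.219764
λ₁=(c·0.154−b)/D = (41.799114·0.154−4.236860)/14.219764 = 0.154729
λ₂=(a−b·0.154)/D = (0.769651−4.236860·0.154)/14.219764 = 0.008240
w* = 0.154729·u + 0.008240·v:
  w_0 = 0.154729·2.8026 + 0.008240·14.0166 = 0.5491  (Unilever)
  w_1 = 0.154729·1.3680 + 0.008240·5.6152 = 0.2579  (Lockheed)
  w_2 = 0.154729·-0.0973 + 0.008240·13.3782 = 0.0952  (Raytheon)
  w_3 = 0.154729·0.1636 + 0.008240·8.7891 = 0.0977  (Boeing)
Σw_i=1.0000  μᵀw=0.1540
σ²=wᵀΣw=λ₁·μ_p+λ₂ = 0.154729·0.154 + 0.008240 = 0.032068 ≈ 0.0321


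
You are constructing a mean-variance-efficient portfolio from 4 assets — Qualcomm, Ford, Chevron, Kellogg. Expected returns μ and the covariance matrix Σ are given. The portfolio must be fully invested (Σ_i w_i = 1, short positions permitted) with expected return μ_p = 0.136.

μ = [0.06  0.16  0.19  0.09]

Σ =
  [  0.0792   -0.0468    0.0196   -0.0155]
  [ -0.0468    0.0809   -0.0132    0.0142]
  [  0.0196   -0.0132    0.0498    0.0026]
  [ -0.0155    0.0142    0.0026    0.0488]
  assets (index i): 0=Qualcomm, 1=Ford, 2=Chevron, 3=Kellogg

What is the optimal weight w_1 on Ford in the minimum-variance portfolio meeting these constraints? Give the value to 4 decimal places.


g=Σ⁻¹μ = [2.2228  3.6667  3.8456  1.2784]
h=Σ⁻¹𝟙 = [29.8179  28.3462  14.7656  20.9277]
a=μᵀg=1.565750  b=𝟙ᵀg=11.013428  c=𝟙ᵀh=93.857402  D=ac−b²=25.661670
λ₁=(c·0.136−b)/D = (93.857402·0.136−11.013428)/25.661670 = 0.068241
λ₂=(a−b·0.136)/D = (1.565750−11.013428·0.136)/25.661670 = 0.002647
w* = 0.068241·g + 0.002647·h:
  w_0 = 0.068241·2.2228 + 0.002647·29.8179 = 0.2306  (Qualcomm)
  w_1 = 0.068241·3.6667 + 0.002647·28.3462 = 0.3252  (Ford)
  w_2 = 0.068241·3.8456 + 0.002647·14.7656 = 0.3015  (Chevron)
  w_3 = 0.068241·1.2784 + 0.002647·20.9277 = 0.1426  (Kellogg)
Σw_i=1.0000  μᵀw=0.1360
σ²=wᵀΣw=λ₁·μ_p+λ₂ = 0.068241·0.136 + 0.002647 = 0.011928 ≈ 0.0119

0.3252


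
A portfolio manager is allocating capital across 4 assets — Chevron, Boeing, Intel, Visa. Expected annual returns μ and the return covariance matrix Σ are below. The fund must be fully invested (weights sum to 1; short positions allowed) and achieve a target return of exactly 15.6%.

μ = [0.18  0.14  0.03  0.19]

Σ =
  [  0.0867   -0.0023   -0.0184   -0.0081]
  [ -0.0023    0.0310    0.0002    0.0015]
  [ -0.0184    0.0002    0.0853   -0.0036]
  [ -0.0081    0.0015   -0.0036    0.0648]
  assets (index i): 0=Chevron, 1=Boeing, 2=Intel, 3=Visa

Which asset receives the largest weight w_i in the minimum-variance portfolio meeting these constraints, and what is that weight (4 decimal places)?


x=Σ⁻¹μ = [2.7244  4.5553  1.0649  3.2264]
y=Σ⁻¹𝟙 = [17.4896  32.5919  16.1692  17.7621]
a=μᵀx=1.773082  b=𝟙ᵀx=11.570879  c=𝟙ᵀy=84.012864  D=ac−b²=15.076447
λ₁=(c·0.156−b)/D = (84.012864·0.156−11.570879)/15.076447 = 0.101823
λ₂=(a−b·0.156)/D = (1.773082−11.570879·0.156)/15.076447 = -0.002121
w* = 0.101823·x + -0.002121·y:
  w_0 = 0.101823·2.7244 + -0.002121·17.4896 = 0.2403  (Chevron)
  w_1 = 0.101823·4.5553 + -0.002121·32.5919 = 0.3947  (Boeing)
  w_2 = 0.101823·1.0649 + -0.002121·16.1692 = 0.0741  (Intel)
  w_3 = 0.101823·3.2264 + -0.002121·17.7621 = 0.2908  (Visa)
Σw_i=1.0000  μᵀw=0.1560
σ²=wᵀΣw=λ₁·μ_p+λ₂ = 0.101823·0.156 + -0.002121 = 0.013764 ≈ 0.0138

Boeing (0.3947)


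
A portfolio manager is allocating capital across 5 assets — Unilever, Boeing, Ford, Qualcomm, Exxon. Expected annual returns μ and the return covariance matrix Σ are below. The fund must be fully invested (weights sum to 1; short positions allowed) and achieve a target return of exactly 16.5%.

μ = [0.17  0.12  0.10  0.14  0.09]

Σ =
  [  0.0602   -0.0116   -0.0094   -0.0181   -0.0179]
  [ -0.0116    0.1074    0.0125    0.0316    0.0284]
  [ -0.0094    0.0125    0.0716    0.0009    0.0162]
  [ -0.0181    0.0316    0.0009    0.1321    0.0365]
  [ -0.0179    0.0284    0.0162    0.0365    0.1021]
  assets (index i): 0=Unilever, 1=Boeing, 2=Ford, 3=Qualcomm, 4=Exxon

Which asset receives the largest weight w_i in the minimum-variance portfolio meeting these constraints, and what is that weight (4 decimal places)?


g=Σ⁻¹μ = [3.7788  0.8206  1.5905  1.1946  0.6363]
h=Σ⁻¹𝟙 = [24.4502  6.1630  14.3135  7.2778  7.4938]
a=μᵀg=1.124424  b=𝟙ᵀg=8.020772  c=𝟙ᵀh=59.698229  D=ac−b²=2.793374
λ₁=(c·0.165−b)/D = (59.698229·0.165−8.020772)/2.793374 = 0.654920
λ₂=(a−b·0.165)/D = (1.124424−8.020772·0.165)/2.793374 = -0.071241
w* = 0.654920·g + -0.071241·h:
  w_0 = 0.654920·3.7788 + -0.071241·24.4502 = 0.7329  (Unilever)
  w_1 = 0.654920·0.8206 + -0.071241·6.1630 = 0.0984  (Boeing)
  w_2 = 0.654920·1.5905 + -0.071241·14.3135 = 0.0219  (Ford)
  w_3 = 0.654920·1.1946 + -0.071241·7.2778 = 0.2639  (Qualcomm)
  w_4 = 0.654920·0.6363 + -0.071241·7.4938 = -0.1171  (Exxon)
Σw_i=1.0000  μᵀw=0.1650
σ²=wᵀΣw=λ₁·μ_p+λ₂ = 0.654920·0.165 + -0.071241 = 0.036821 ≈ 0.0368

Unilever (0.7329)


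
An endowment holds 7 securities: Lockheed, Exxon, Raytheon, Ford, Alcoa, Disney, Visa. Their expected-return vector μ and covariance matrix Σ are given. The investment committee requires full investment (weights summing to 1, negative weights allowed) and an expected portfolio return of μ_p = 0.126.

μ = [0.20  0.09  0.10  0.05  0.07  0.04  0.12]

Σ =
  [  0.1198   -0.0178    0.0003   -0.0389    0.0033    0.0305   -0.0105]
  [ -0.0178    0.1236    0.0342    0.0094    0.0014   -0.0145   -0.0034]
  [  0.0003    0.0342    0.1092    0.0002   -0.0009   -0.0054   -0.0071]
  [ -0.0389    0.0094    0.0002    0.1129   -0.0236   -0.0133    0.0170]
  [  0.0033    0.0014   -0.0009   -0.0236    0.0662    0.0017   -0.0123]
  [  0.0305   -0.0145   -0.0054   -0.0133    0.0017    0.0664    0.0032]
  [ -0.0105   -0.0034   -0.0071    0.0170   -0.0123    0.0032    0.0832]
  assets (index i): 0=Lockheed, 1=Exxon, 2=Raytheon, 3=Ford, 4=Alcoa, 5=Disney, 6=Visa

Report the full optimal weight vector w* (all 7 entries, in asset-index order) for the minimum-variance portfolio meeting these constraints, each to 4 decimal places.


g=Σ⁻¹μ = [2.3314  0.7659  0.7952  1.2509  1.7266  -0.1189  1.8399]
h=Σ⁻¹𝟙 = [11.9095  8.0094  8.3777  16.5563  22.5947  14.0842  13.9802]
a=μᵀg=1.014165  b=𝟙ᵀg=8.590943  c=𝟙ᵀh=95.511884  D=ac−b²=23.060539
λ₁=(c·0.126−b)/D = (95.511884·0.126−8.590943)/23.060539 = 0.149327
λ₂=(a−b·0.126)/D = (1.014165−8.590943·0.126)/23.060539 = -0.002961
w* = 0.149327·g + -0.002961·h:
  w_0 = 0.149327·2.3314 + -0.002961·11.9095 = 0.3129  (Lockheed)
  w_1 = 0.149327·0.7659 + -0.002961·8.0094 = 0.0906  (Exxon)
  w_2 = 0.149327·0.7952 + -0.002961·8.3777 = 0.0939  (Raytheon)
  w_3 = 0.149327·1.2509 + -0.002961·16.5563 = 0.1378  (Ford)
  w_4 = 0.149327·1.7266 + -0.002961·22.5947 = 0.1909  (Alcoa)
  w_5 = 0.149327·-0.1189 + -0.002961·14.0842 = -0.0595  (Disney)
  w_6 = 0.149327·1.8399 + -0.002961·13.9802 = 0.2333  (Visa)
Σw_i=1.0000  μᵀw=0.1260
σ²=wᵀΣw=λ₁·μ_p+λ₂ = 0.149327·0.126 + -0.002961 = 0.015854 ≈ 0.0159

0.3129  0.0906  0.0939  0.1378  0.1909  -0.0595  0.2333


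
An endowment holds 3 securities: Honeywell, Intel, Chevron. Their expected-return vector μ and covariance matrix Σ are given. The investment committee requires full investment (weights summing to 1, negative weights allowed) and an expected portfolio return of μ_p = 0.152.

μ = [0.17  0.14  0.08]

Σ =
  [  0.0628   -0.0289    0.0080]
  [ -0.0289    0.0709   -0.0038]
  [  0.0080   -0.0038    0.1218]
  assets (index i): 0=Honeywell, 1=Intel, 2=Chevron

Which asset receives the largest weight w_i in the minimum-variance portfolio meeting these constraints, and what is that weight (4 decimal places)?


Honeywell (0.5082)

p=Σ⁻¹μ = [4.3890  3.7897  0.4868]
q=Σ⁻¹𝟙 = [26.6729  25.3652  7.2496]
a=μᵀp=1.315633  b=𝟙ᵀp=8.665498  c=𝟙ᵀq=59.287773  D=ac−b²=2.910110
λ₁=(c·0.152−b)/D = (59.287773·0.152−8.665498)/2.910110 = 0.118980
λ₂=(a−b·0.152)/D = (1.315633−8.665498·0.152)/2.910110 = -0.000523
w* = 0.118980·p + -0.000523·q:
  w_0 = 0.118980·4.3890 + -0.000523·26.6729 = 0.5082  (Honeywell)
  w_1 = 0.118980·3.7897 + -0.000523·25.3652 = 0.4376  (Intel)
  w_2 = 0.118980·0.4868 + -0.000523·7.2496 = 0.0541  (Chevron)
Σw_i=1.0000  μᵀw=0.1520
σ²=wᵀΣw=λ₁·μ_p+λ₂ = 0.118980·0.152 + -0.000523 = 0.017562 ≈ 0.0176


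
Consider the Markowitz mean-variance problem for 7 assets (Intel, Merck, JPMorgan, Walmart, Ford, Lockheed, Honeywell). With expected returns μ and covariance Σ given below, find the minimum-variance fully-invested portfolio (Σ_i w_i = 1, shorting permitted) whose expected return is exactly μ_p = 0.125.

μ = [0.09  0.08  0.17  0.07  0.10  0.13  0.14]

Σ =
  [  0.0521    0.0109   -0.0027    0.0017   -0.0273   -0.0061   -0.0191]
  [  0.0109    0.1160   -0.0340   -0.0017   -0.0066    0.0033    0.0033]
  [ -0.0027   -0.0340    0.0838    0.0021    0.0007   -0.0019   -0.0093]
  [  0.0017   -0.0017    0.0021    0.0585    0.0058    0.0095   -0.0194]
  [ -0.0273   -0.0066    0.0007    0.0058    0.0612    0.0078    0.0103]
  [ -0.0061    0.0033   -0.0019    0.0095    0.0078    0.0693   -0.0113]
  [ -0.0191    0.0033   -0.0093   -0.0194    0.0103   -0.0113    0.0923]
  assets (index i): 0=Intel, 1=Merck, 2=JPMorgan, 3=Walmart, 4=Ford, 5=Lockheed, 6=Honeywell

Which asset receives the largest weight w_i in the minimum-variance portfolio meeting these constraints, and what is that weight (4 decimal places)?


u=Σ⁻¹μ = [4.3854  1.1768  2.9674  1.3238  2.7756  2.2708  2.9277]
v=Σ⁻¹𝟙 = [43.0535  11.2495  20.2279  17.8654  28.7053  16.4634  23.9467]
a=μᵀu=2.068588  b=𝟙ᵀu=17.827401  c=𝟙ᵀv=161.511650  D=ac−b²=16.284832
λ₁=(c·0.125−b)/D = (161.511650·0.125−17.827401)/16.284832 = 0.145016
λ₂=(a−b·0.125)/D = (2.068588−17.827401·0.125)/16.284832 = -0.009815
w* = 0.145016·u + -0.009815·v:
  w_0 = 0.145016·4.3854 + -0.009815·43.0535 = 0.2134  (Intel)
  w_1 = 0.145016·1.1768 + -0.009815·11.2495 = 0.0602  (Merck)
  w_2 = 0.145016·2.9674 + -0.009815·20.2279 = 0.2318  (JPMorgan)
  w_3 = 0.145016·1.3238 + -0.009815·17.8654 = 0.0166  (Walmart)
  w_4 = 0.145016·2.7756 + -0.009815·28.7053 = 0.1208  (Ford)
  w_5 = 0.145016·2.2708 + -0.009815·16.4634 = 0.1677  (Lockheed)
  w_6 = 0.145016·2.9277 + -0.009815·23.9467 = 0.1895  (Honeywell)
Σw_i=1.0000  μᵀw=0.1250
σ²=wᵀΣw=λ₁·μ_p+λ₂ = 0.145016·0.125 + -0.009815 = 0.008312 ≈ 0.0083

JPMorgan (0.2318)
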